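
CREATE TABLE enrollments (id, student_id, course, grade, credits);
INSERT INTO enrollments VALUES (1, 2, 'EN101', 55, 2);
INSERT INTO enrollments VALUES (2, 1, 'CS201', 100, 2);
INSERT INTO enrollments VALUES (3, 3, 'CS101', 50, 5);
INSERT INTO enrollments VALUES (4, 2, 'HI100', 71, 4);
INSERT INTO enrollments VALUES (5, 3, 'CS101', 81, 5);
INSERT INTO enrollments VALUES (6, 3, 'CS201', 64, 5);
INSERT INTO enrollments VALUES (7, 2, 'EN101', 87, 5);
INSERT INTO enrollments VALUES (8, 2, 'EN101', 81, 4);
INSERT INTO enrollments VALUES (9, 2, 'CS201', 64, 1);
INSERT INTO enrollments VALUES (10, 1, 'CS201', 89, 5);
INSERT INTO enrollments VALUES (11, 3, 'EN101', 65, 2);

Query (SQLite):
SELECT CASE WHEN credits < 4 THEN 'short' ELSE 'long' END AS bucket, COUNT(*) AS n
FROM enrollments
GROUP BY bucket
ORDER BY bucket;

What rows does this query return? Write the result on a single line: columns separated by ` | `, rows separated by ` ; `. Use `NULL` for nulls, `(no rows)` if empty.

long | 7 ; short | 4

Bucket rows by credits < 4 → 'short' else 'long'; count each bucket.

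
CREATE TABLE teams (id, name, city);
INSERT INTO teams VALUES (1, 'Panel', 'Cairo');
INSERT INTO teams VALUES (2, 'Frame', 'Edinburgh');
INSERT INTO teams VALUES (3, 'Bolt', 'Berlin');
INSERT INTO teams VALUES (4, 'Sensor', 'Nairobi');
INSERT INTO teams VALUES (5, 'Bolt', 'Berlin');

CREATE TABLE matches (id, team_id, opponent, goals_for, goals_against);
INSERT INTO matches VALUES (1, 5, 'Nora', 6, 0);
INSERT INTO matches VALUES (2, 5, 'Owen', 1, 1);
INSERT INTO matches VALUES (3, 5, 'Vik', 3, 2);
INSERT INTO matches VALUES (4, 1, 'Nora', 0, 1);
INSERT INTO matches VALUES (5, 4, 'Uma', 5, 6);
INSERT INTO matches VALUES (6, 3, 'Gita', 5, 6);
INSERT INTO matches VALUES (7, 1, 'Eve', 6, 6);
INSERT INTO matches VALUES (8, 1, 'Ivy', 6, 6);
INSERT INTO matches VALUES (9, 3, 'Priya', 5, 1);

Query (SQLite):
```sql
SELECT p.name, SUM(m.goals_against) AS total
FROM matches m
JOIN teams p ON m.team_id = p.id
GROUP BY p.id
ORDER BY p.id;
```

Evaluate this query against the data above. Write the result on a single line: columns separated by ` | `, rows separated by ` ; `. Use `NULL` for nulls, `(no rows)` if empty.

Panel | 13 ; Bolt | 7 ; Sensor | 6 ; Bolt | 3

Join each matches row to its teams via team_id.
Group joined rows by teams.id; compute SUM(m.goals_against) per group.
  1: ids {4, 7, 8} → SUM(m.goals_against)=13
  3: ids {6, 9} → SUM(m.goals_against)=7
  4: ids {5} → SUM(m.goals_against)=6
  5: ids {1, 2, 3} → SUM(m.goals_against)=3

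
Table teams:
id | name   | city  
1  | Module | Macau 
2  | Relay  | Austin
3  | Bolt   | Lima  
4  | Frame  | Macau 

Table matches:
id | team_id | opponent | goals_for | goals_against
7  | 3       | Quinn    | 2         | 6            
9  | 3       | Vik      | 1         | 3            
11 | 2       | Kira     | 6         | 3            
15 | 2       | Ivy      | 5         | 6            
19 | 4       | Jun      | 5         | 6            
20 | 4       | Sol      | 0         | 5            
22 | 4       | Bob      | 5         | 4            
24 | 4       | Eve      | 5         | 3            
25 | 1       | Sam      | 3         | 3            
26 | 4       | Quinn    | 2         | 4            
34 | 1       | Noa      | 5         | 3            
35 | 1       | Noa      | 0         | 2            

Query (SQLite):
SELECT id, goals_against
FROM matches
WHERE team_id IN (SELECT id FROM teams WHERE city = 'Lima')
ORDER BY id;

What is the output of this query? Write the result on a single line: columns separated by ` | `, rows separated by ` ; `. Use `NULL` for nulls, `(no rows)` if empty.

Inner query: teams.id where city = 'Lima'.
Outer: keep matches rows whose team_id is in that set.
Inner query → {3}

7 | 6 ; 9 | 3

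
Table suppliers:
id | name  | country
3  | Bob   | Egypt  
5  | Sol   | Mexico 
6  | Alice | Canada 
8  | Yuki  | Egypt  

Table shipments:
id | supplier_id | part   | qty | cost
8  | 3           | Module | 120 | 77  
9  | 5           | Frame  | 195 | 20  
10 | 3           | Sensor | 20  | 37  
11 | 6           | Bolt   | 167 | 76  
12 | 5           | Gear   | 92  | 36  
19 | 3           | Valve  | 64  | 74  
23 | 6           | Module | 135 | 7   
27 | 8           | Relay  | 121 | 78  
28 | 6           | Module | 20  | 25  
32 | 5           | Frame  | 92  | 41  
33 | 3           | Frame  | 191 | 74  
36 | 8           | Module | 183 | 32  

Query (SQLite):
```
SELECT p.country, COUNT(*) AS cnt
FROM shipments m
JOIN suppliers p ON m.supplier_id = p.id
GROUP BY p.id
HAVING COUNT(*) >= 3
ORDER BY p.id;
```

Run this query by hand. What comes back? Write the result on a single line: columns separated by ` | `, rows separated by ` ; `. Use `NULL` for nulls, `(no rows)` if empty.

Join each shipments row to its suppliers via supplier_id.
Group joined rows by suppliers.id; compute COUNT(*) per group.
HAVING: keep groups with count ≥ 3.
  3: ids {8, 10, 19, 33} → COUNT(*)=4
  5: ids {9, 12, 32} → COUNT(*)=3
  6: ids {11, 23, 28} → COUNT(*)=3
  8: ids {27, 36} → COUNT(*)=2

Egypt | 4 ; Mexico | 3 ; Canada | 3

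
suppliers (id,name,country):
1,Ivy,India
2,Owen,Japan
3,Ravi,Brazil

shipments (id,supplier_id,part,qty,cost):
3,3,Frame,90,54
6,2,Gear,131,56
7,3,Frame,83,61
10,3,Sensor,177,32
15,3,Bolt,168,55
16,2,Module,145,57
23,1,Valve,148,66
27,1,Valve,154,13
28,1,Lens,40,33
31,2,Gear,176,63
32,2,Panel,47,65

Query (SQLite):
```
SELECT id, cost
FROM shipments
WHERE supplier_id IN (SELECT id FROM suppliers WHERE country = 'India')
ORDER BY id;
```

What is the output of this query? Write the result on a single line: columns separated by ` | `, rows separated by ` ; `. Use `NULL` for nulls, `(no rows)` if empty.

23 | 66 ; 27 | 13 ; 28 | 33

Inner query: suppliers.id where country = 'India'.
Outer: keep shipments rows whose supplier_id is in that set.
Inner query → {1}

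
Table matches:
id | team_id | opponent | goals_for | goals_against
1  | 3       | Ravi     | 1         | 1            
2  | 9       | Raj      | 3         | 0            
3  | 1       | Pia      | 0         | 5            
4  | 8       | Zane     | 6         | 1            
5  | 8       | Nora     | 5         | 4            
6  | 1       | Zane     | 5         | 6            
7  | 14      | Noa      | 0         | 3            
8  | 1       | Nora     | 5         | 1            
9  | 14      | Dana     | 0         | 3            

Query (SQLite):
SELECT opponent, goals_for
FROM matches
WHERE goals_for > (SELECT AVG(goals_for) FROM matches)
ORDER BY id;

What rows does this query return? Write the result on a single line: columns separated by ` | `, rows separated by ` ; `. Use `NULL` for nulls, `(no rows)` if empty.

Raj | 3 ; Zane | 6 ; Nora | 5 ; Zane | 5 ; Nora | 5

Scalar subquery: AVG(goals_for) over all matches rows = 2.777778 (≈; comparison uses full precision).
Keep rows where goals_for > that value.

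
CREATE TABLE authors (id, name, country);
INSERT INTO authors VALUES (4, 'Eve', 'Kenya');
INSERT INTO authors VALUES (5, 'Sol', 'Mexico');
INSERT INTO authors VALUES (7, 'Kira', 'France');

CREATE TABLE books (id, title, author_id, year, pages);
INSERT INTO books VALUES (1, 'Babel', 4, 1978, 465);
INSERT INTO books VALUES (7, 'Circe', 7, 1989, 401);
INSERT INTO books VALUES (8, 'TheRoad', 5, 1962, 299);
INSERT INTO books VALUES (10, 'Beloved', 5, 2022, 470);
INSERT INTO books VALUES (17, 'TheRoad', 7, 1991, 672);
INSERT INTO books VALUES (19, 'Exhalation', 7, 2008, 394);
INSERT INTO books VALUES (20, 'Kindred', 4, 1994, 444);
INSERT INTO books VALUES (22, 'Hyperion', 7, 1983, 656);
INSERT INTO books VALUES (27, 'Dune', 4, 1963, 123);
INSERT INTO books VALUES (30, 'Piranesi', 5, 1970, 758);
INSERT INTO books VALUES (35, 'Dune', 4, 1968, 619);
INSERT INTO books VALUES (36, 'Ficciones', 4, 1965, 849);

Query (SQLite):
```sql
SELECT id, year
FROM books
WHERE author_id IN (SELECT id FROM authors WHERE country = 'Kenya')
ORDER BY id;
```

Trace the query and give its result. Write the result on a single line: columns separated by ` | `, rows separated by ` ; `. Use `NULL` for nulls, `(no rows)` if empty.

1 | 1978 ; 20 | 1994 ; 27 | 1963 ; 35 | 1968 ; 36 | 1965

Inner query: authors.id where country = 'Kenya'.
Outer: keep books rows whose author_id is in that set.
Inner query → {4}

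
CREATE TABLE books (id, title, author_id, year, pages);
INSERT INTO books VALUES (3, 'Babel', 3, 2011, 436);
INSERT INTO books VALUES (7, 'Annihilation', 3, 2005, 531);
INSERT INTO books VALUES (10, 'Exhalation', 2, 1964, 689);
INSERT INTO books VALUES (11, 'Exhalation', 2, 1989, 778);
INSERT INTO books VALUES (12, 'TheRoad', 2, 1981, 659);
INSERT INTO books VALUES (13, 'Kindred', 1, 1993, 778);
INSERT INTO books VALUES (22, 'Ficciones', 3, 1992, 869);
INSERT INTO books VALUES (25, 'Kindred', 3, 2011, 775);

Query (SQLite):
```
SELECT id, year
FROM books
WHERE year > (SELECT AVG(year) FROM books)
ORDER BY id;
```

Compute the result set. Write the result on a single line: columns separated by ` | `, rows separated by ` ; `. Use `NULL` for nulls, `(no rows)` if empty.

Scalar subquery: AVG(year) over all books rows = 1993.25.
Keep rows where year > that value.

3 | 2011 ; 7 | 2005 ; 25 | 2011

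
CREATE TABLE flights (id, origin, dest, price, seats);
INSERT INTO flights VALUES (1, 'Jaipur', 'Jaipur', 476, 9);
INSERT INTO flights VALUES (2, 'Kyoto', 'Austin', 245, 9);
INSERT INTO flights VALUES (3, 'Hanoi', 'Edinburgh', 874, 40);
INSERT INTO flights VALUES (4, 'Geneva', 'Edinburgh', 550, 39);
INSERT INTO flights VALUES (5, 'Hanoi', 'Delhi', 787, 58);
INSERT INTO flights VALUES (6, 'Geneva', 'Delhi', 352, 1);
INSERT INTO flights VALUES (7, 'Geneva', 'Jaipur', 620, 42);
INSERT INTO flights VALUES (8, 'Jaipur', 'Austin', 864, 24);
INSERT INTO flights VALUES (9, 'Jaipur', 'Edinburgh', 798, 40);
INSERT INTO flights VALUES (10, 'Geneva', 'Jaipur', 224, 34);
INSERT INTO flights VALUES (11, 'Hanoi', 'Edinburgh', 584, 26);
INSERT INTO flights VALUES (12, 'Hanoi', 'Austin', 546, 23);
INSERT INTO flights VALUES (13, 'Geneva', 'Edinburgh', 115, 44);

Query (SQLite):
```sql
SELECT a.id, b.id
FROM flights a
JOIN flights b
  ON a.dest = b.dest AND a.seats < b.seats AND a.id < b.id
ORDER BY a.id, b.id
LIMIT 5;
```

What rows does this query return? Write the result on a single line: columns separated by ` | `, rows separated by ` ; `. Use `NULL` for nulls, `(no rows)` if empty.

1 | 7 ; 1 | 10 ; 2 | 8 ; 2 | 12 ; 3 | 13

Pairs (a,b) with same dest, a.seats < b.seats, a.id < b.id.
dest groups: Austin:{2,8,12} Delhi:{5,6} Edinburgh:{3,4,9,11,13} Jaipur:{1,7,10}
Ordered by (a.id, b.id); first 5.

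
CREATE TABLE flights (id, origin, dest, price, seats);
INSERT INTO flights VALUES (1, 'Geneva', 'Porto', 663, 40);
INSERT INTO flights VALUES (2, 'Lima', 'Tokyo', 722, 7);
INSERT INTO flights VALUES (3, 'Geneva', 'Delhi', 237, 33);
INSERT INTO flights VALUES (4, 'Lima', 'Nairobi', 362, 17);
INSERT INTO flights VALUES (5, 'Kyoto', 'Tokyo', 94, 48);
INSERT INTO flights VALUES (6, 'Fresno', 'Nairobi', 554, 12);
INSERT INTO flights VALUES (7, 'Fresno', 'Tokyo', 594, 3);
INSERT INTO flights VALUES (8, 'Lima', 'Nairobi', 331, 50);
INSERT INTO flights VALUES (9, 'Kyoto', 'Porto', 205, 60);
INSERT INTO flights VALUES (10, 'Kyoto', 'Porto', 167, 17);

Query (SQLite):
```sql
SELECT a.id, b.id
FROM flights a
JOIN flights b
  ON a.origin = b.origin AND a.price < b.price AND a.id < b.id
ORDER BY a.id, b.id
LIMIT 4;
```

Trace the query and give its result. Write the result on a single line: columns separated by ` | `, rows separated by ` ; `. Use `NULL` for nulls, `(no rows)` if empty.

Pairs (a,b) with same origin, a.price < b.price, a.id < b.id.
origin groups: Fresno:{6,7} Geneva:{1,3} Kyoto:{5,9,10} Lima:{2,4,8}
Ordered by (a.id, b.id); first 4.

5 | 9 ; 5 | 10 ; 6 | 7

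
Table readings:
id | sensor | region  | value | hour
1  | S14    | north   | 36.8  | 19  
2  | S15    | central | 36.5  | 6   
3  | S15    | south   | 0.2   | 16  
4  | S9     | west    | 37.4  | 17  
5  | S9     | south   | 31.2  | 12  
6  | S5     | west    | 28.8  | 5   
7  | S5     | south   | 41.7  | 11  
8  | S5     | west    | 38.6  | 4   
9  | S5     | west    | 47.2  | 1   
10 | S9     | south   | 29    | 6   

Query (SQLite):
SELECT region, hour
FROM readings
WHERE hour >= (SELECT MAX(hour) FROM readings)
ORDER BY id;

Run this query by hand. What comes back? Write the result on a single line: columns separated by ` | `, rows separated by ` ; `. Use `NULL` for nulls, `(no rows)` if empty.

north | 19

Scalar subquery: MAX(hour) over all readings rows = 19.
Keep rows where hour >= that value.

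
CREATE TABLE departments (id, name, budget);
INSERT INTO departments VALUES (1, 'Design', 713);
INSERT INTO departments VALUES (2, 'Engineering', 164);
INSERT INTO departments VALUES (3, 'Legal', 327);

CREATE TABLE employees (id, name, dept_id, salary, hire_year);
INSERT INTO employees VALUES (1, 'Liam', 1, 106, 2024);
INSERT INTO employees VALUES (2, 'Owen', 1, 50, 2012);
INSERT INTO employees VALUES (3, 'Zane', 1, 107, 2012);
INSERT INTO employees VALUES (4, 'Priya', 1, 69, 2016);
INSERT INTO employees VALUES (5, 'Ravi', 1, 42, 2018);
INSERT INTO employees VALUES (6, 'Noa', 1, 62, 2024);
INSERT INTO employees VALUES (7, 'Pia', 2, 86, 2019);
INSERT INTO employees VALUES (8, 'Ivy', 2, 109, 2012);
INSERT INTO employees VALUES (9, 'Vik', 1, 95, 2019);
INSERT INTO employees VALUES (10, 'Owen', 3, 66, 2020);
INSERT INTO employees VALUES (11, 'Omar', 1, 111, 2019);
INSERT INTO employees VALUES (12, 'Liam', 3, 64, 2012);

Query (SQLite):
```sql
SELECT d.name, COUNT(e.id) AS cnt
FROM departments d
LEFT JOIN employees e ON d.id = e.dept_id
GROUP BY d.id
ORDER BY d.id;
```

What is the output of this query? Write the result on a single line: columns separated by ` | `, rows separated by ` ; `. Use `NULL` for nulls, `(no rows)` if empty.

Design | 8 ; Engineering | 2 ; Legal | 2

LEFT JOIN keeps every departments row; unmatched ones get NULL for employees columns.
Group by departments.id and compute COUNT(e.id). COUNT(col) of an all-NULL group is 0.
  1: ids {1, 2, 3, 4, 5, 6, 9, 11} → COUNT(e.id)=8
  2: ids {7, 8} → COUNT(e.id)=2
  3: ids {10, 12} → COUNT(e.id)=2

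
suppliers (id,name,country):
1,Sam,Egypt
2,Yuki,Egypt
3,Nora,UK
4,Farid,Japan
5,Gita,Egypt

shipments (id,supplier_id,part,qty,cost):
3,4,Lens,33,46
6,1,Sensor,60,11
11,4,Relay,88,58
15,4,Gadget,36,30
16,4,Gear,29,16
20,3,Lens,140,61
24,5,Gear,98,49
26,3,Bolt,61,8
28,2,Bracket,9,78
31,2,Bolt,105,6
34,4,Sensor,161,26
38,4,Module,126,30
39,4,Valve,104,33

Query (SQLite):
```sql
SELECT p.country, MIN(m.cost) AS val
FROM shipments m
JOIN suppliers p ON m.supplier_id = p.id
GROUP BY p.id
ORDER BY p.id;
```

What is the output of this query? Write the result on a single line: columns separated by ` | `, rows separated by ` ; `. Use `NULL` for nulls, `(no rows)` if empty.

Egypt | 11 ; Egypt | 6 ; UK | 8 ; Japan | 16 ; Egypt | 49

Join each shipments row to its suppliers via supplier_id.
Group joined rows by suppliers.id; compute MIN(m.cost) per group.
  1: ids {6} → MIN(m.cost)=11
  2: ids {28, 31} → MIN(m.cost)=6
  3: ids {20, 26} → MIN(m.cost)=8
  4: ids {3, 11, 15, 16, 34, 38, 39} → MIN(m.cost)=16
  5: ids {24} → MIN(m.cost)=49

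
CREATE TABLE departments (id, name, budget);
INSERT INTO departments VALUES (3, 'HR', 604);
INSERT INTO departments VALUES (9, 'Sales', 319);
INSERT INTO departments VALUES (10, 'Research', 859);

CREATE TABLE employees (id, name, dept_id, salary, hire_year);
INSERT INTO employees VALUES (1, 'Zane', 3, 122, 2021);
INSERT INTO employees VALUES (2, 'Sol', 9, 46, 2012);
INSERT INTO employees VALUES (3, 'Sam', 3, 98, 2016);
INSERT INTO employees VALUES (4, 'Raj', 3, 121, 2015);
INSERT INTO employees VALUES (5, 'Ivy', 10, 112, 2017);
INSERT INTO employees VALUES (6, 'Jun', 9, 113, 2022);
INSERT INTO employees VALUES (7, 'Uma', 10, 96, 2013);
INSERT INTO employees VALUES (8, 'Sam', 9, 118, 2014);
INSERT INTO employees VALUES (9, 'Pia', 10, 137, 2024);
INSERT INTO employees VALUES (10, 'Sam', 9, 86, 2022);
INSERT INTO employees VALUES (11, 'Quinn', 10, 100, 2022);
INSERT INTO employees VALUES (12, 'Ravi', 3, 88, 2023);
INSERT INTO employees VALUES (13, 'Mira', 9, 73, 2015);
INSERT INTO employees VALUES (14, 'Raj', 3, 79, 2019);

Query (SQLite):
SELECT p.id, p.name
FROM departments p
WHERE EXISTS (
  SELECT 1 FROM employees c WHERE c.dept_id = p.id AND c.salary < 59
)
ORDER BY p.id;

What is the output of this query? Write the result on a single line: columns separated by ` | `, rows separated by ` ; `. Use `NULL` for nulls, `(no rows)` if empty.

9 | Sales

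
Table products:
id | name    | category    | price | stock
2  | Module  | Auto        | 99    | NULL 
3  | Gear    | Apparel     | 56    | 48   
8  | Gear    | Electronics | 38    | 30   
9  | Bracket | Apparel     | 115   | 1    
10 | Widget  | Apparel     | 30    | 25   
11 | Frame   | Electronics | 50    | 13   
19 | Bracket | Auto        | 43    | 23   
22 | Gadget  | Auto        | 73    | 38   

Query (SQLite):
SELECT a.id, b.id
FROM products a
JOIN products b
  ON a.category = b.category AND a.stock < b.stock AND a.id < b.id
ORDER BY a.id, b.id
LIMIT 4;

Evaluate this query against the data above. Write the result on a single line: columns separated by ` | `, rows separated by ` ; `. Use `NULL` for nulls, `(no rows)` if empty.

9 | 10 ; 19 | 22

Pairs (a,b) with same category, a.stock < b.stock, a.id < b.id.
category groups: Apparel:{3,9,10} Auto:{2,19,22} Electronics:{8,11}
Ordered by (a.id, b.id); first 4.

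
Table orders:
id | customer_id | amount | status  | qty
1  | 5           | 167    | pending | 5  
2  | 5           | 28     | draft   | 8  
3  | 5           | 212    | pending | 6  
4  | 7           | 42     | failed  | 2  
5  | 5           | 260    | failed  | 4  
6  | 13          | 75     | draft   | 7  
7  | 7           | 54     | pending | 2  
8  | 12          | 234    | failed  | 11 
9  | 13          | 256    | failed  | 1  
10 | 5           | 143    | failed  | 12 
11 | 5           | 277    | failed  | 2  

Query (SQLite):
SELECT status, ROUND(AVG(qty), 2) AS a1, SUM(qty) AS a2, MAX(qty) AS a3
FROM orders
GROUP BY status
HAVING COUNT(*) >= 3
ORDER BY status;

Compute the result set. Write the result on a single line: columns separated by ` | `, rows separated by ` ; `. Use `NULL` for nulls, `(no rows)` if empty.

Group orders by status.
Per group compute: ROUND(AVG(qty), 2), SUM(qty), MAX(qty).
HAVING: drop groups with fewer than 3 rows.
  draft: ids {2, 6} → ROUND(AVG(qty), 2)=7.5, SUM(qty)=15, MAX(qty)=8
  failed: ids {4, 5, 8, 9, 10, 11} → ROUND(AVG(qty), 2)=5.33, SUM(qty)=32, MAX(qty)=12
  pending: ids {1, 3, 7} → ROUND(AVG(qty), 2)=4.33, SUM(qty)=13, MAX(qty)=6

failed | 5.33 | 32 | 12 ; pending | 4.33 | 13 | 6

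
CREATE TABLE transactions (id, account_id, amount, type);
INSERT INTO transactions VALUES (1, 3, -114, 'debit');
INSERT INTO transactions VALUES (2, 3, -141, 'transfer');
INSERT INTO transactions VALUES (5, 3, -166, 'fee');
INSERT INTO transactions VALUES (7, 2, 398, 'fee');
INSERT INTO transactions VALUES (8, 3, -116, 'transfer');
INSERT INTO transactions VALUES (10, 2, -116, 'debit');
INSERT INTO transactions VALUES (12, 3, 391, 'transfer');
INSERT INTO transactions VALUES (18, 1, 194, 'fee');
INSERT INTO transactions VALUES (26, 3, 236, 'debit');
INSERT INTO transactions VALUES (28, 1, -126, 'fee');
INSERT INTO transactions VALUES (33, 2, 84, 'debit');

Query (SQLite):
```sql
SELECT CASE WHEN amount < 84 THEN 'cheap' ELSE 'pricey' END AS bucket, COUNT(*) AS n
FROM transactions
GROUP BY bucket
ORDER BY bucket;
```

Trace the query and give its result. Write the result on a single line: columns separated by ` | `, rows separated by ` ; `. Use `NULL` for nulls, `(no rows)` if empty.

cheap | 6 ; pricey | 5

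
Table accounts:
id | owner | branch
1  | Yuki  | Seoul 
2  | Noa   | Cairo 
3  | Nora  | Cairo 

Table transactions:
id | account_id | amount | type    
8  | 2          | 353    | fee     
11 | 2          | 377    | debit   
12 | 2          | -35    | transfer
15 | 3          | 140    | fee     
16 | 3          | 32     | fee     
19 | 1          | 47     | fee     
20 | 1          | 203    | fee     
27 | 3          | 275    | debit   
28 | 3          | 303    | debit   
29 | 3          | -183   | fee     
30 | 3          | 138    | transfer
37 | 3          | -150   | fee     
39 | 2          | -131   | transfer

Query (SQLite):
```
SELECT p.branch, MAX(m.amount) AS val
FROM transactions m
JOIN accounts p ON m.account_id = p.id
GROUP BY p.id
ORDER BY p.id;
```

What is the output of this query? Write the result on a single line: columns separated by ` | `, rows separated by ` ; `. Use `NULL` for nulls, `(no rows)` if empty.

Join each transactions row to its accounts via account_id.
Group joined rows by accounts.id; compute MAX(m.amount) per group.
  1: ids {19, 20} → MAX(m.amount)=203
  2: ids {8, 11, 12, 39} → MAX(m.amount)=377
  3: ids {15, 16, 27, 28, 29, 30, 37} → MAX(m.amount)=303

Seoul | 203 ; Cairo | 377 ; Cairo | 303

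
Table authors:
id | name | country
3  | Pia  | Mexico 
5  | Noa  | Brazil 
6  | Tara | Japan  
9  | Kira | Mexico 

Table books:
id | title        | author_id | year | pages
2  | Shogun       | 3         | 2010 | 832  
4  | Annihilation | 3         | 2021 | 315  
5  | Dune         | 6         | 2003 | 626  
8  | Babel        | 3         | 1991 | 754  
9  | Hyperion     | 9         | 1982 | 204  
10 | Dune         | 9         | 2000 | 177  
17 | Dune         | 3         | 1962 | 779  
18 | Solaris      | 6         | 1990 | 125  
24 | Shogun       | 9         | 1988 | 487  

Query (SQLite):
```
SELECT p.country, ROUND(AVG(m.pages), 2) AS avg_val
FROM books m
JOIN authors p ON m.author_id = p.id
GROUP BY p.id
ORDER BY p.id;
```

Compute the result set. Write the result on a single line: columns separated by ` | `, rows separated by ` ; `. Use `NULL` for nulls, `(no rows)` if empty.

Mexico | 670 ; Japan | 375.5 ; Mexico | 289.33

Join each books row to its authors via author_id.
Group joined rows by authors.id; compute ROUND(AVG(m.pages), 2) per group.
  3: ids {2, 4, 8, 17} → ROUND(AVG(m.pages), 2)=670
  6: ids {5, 18} → ROUND(AVG(m.pages), 2)=375.5
  9: ids {9, 10, 24} → ROUND(AVG(m.pages), 2)=289.33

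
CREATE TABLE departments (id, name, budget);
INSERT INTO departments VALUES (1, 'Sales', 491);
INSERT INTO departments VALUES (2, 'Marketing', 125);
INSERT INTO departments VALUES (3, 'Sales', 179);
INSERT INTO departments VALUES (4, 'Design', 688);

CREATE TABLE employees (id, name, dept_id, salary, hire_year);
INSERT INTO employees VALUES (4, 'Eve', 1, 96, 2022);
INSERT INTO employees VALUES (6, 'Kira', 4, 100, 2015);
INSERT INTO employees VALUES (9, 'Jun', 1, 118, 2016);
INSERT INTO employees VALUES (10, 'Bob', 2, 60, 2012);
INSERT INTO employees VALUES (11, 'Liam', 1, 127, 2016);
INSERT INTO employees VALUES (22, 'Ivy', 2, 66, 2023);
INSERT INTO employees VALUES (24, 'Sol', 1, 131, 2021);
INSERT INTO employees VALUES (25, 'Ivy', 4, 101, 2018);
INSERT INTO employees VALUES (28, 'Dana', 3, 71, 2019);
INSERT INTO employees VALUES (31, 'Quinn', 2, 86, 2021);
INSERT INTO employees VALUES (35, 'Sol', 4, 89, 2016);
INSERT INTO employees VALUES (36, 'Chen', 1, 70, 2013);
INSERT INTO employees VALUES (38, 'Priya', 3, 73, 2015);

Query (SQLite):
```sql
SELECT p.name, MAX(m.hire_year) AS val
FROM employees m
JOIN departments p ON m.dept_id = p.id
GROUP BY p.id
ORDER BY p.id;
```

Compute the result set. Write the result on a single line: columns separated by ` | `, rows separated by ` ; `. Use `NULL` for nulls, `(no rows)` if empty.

Join each employees row to its departments via dept_id.
Group joined rows by departments.id; compute MAX(m.hire_year) per group.
  1: ids {4, 9, 11, 24, 36} → MAX(m.hire_year)=2022
  2: ids {10, 22, 31} → MAX(m.hire_year)=2023
  3: ids {28, 38} → MAX(m.hire_year)=2019
  4: ids {6, 25, 35} → MAX(m.hire_year)=2018

Sales | 2022 ; Marketing | 2023 ; Sales | 2019 ; Design | 2018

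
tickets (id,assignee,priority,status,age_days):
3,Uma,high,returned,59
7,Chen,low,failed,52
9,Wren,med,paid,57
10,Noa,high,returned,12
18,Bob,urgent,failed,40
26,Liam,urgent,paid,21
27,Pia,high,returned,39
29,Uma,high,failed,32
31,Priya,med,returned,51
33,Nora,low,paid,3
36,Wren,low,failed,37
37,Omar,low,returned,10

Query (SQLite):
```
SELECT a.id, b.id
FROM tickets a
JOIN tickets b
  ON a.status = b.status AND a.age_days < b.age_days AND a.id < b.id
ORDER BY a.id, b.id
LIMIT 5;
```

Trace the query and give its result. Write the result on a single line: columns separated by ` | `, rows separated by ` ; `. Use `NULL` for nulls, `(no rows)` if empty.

Pairs (a,b) with same status, a.age_days < b.age_days, a.id < b.id.
status groups: failed:{7,18,29,36} paid:{9,26,33} returned:{3,10,27,31,37}
Ordered by (a.id, b.id); first 5.

10 | 27 ; 10 | 31 ; 27 | 31 ; 29 | 36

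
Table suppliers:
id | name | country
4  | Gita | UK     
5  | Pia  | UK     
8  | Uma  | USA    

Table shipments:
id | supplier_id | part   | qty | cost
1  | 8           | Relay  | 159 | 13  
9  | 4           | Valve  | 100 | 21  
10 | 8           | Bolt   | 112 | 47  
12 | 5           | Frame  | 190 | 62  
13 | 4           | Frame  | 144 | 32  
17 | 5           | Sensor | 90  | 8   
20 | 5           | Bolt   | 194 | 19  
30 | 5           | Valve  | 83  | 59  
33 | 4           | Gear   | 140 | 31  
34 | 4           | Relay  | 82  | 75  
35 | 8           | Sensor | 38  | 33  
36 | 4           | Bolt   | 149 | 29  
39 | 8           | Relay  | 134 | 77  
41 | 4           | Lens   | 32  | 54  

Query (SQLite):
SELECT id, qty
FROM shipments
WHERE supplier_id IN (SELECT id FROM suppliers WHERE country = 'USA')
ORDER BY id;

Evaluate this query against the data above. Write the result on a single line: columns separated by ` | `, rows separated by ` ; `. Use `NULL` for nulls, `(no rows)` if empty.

1 | 159 ; 10 | 112 ; 35 | 38 ; 39 | 134

Inner query: suppliers.id where country = 'USA'.
Outer: keep shipments rows whose supplier_id is in that set.
Inner query → {8}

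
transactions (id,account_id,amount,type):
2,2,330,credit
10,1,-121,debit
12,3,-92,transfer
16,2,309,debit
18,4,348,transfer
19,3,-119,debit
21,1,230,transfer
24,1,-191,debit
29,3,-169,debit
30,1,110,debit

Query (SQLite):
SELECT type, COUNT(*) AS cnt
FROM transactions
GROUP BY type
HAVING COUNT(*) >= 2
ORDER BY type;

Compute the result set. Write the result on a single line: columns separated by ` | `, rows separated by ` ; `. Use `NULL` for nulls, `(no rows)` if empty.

Partition transactions by type; compute COUNT(*) within each group.
HAVING: keep groups with count ≥ 2.
  credit: ids {2} → COUNT(*)=1
  debit: ids {10, 16, 19, 24, 29, 30} → COUNT(*)=6
  transfer: ids {12, 18, 21} → COUNT(*)=3

debit | 6 ; transfer | 3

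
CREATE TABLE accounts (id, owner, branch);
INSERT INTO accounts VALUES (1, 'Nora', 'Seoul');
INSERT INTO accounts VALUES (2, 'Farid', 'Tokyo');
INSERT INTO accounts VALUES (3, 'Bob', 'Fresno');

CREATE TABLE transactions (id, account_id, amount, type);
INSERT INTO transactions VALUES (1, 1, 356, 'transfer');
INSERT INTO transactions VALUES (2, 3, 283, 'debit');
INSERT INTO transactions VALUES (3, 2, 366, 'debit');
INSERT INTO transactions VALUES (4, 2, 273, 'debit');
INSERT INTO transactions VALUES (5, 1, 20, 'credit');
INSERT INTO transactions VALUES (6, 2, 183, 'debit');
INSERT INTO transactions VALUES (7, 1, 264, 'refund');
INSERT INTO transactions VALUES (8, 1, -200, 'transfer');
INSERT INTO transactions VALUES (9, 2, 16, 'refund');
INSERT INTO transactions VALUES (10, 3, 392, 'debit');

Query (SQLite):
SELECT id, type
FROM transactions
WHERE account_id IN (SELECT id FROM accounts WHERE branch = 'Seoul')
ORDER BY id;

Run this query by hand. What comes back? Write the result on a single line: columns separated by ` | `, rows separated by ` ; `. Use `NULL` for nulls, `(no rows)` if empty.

Inner query: accounts.id where branch = 'Seoul'.
Outer: keep transactions rows whose account_id is in that set.
Inner query → {1}

1 | transfer ; 5 | credit ; 7 | refund ; 8 | transfer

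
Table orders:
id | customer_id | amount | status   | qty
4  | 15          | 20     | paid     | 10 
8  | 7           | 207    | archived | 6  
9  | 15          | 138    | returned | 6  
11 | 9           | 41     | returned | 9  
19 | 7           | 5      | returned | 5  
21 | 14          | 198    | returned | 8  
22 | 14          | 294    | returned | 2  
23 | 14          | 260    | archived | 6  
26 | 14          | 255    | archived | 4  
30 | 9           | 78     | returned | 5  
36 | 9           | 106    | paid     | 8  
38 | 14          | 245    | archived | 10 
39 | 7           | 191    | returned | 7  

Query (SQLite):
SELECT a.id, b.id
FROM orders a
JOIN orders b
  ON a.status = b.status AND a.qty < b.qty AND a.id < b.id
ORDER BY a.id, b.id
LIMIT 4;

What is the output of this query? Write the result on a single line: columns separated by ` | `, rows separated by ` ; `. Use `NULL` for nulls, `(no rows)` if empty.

Pairs (a,b) with same status, a.qty < b.qty, a.id < b.id.
status groups: archived:{8,23,26,38} paid:{4,36} returned:{9,11,19,21,22,30,39}
Ordered by (a.id, b.id); first 4.

8 | 38 ; 9 | 11 ; 9 | 21 ; 9 | 39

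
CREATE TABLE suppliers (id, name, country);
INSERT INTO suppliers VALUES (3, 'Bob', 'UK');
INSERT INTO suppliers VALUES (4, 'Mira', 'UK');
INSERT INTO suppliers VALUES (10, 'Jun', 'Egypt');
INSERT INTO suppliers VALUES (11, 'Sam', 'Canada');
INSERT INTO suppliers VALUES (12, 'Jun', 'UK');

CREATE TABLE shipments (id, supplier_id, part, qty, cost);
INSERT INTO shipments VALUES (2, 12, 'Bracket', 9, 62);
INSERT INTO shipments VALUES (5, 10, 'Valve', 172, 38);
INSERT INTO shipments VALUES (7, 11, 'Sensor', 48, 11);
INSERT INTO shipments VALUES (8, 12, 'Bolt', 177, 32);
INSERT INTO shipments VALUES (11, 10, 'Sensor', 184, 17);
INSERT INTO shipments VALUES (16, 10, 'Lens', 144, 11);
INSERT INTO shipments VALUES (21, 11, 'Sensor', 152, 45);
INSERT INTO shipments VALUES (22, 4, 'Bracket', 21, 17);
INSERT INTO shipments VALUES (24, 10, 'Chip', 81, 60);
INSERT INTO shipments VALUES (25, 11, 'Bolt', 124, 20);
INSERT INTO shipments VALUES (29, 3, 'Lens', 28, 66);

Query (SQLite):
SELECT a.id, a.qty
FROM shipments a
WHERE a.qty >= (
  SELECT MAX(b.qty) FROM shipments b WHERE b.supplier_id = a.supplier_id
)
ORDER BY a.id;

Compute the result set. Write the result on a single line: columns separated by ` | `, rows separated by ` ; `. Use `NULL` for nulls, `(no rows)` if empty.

For each shipments row a, compute MAX(qty) over rows sharing a.supplier_id.
Keep row a if a.qty >= that per-group MAX.
  supplier_id=3: MAX(qty) = 28
  supplier_id=4: MAX(qty) = 21
  supplier_id=10: MAX(qty) = 184
  supplier_id=11: MAX(qty) = 152
  supplier_id=12: MAX(qty) = 177

8 | 177 ; 11 | 184 ; 21 | 152 ; 22 | 21 ; 29 | 28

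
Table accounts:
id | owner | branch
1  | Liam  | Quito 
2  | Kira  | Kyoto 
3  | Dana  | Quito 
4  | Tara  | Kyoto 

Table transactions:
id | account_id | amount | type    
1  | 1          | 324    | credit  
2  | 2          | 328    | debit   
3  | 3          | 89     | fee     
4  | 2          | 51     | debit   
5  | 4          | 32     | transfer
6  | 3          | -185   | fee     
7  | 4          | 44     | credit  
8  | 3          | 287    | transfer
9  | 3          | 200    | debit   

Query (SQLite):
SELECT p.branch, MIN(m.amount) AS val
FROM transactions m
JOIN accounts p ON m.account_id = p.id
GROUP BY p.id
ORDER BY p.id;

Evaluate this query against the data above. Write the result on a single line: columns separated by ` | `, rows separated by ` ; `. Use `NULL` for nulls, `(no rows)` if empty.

Quito | 324 ; Kyoto | 51 ; Quito | -185 ; Kyoto | 32

Join each transactions row to its accounts via account_id.
Group joined rows by accounts.id; compute MIN(m.amount) per group.
  1: ids {1} → MIN(m.amount)=324
  2: ids {2, 4} → MIN(m.amount)=51
  3: ids {3, 6, 8, 9} → MIN(m.amount)=-185
  4: ids {5, 7} → MIN(m.amount)=32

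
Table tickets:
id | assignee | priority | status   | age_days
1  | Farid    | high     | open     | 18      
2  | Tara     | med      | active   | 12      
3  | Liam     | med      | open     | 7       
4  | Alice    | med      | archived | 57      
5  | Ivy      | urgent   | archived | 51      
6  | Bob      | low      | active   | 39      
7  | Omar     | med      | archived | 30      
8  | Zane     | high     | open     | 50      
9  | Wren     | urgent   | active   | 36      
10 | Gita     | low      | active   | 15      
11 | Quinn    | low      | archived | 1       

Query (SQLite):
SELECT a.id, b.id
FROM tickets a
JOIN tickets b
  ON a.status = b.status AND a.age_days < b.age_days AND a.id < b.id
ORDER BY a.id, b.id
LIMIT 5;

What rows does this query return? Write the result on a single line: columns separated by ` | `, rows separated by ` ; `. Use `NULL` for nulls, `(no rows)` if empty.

Pairs (a,b) with same status, a.age_days < b.age_days, a.id < b.id.
status groups: active:{2,6,9,10} archived:{4,5,7,11} open:{1,3,8}
Ordered by (a.id, b.id); first 5.

1 | 8 ; 2 | 6 ; 2 | 9 ; 2 | 10 ; 3 | 8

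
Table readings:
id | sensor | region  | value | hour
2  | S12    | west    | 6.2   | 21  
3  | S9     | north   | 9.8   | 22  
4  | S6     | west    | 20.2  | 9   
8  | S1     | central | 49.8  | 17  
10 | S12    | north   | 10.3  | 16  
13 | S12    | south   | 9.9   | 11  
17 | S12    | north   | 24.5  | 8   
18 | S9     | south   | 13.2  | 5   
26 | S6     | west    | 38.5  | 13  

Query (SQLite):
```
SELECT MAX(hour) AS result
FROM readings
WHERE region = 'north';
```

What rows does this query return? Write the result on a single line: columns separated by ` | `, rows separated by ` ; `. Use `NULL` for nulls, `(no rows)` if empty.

22

Rows where region='north' → hour values: [22, 16, 8].
MAX of non-NULL values = 22.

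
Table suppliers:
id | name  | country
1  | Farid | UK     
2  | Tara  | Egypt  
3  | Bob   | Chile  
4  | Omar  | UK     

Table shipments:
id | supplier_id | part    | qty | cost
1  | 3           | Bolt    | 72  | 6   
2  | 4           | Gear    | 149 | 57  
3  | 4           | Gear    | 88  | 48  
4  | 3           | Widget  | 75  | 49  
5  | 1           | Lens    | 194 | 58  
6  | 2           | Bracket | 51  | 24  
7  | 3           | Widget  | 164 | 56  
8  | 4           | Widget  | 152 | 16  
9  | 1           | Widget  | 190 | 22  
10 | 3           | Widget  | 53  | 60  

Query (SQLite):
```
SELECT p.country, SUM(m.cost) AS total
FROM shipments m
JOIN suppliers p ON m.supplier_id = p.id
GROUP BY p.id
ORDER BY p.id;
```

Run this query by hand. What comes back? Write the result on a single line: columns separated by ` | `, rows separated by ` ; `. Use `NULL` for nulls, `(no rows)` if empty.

Join each shipments row to its suppliers via supplier_id.
Group joined rows by suppliers.id; compute SUM(m.cost) per group.
  1: ids {5, 9} → SUM(m.cost)=80
  2: ids {6} → SUM(m.cost)=24
  3: ids {1, 4, 7, 10} → SUM(m.cost)=171
  4: ids {2, 3, 8} → SUM(m.cost)=121

UK | 80 ; Egypt | 24 ; Chile | 171 ; UK | 121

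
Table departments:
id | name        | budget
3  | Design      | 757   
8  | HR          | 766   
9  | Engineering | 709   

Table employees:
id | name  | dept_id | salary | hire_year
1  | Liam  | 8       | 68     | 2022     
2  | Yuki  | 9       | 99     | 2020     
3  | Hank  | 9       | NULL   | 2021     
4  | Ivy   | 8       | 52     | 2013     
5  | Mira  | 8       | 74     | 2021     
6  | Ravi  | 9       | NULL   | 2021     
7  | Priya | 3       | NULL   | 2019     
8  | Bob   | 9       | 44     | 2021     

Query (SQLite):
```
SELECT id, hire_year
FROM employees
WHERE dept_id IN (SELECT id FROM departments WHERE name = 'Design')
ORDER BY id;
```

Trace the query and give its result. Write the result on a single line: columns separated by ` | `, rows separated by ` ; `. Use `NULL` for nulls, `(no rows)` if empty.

Inner query: departments.id where name = 'Design'.
Outer: keep employees rows whose dept_id is in that set.
Inner query → {3}

7 | 2019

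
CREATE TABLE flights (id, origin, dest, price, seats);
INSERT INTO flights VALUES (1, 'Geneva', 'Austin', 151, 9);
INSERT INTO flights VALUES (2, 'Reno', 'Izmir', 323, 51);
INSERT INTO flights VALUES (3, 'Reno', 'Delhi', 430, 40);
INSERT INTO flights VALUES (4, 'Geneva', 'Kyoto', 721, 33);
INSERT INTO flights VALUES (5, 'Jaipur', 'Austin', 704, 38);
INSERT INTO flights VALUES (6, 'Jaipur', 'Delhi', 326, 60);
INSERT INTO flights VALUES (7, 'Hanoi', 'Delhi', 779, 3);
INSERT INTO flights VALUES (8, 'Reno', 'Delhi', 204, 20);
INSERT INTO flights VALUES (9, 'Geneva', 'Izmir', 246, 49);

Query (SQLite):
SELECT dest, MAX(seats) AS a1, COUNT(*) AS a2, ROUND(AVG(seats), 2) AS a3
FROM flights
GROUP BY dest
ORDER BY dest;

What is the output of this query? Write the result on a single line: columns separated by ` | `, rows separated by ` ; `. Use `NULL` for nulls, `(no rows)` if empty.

Group flights by dest.
Per group compute: MAX(seats), COUNT(*), ROUND(AVG(seats), 2).
  Austin: ids {1, 5} → MAX(seats)=38, COUNT(*)=2, ROUND(AVG(seats), 2)=23.5
  Delhi: ids {3, 6, 7, 8} → MAX(seats)=60, COUNT(*)=4, ROUND(AVG(seats), 2)=30.75
  Izmir: ids {2, 9} → MAX(seats)=51, COUNT(*)=2, ROUND(AVG(seats), 2)=50
  Kyoto: ids {4} → MAX(seats)=33, COUNT(*)=1, ROUND(AVG(seats), 2)=33

Austin | 38 | 2 | 23.5 ; Delhi | 60 | 4 | 30.75 ; Izmir | 51 | 2 | 50 ; Kyoto | 33 | 1 | 33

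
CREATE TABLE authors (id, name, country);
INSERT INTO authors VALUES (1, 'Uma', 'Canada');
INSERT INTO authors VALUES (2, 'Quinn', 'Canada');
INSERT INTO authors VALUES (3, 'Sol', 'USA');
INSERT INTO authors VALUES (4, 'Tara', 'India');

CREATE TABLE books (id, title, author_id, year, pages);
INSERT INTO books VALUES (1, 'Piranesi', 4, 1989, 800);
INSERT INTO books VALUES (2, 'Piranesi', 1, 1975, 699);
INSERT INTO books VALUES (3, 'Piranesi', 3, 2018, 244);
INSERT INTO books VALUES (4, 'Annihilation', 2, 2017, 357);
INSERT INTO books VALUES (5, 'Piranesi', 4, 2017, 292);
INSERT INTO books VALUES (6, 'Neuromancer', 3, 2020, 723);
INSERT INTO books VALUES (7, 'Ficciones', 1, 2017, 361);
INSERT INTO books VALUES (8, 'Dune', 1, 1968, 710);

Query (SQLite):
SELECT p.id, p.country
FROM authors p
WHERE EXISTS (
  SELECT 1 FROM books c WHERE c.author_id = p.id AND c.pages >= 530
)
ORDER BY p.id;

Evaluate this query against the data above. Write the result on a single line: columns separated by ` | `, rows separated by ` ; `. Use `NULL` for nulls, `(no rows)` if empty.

For each authors row, check whether any books with matching author_id has pages >= 530.
Keep rows where that is true.

1 | Canada ; 3 | USA ; 4 | India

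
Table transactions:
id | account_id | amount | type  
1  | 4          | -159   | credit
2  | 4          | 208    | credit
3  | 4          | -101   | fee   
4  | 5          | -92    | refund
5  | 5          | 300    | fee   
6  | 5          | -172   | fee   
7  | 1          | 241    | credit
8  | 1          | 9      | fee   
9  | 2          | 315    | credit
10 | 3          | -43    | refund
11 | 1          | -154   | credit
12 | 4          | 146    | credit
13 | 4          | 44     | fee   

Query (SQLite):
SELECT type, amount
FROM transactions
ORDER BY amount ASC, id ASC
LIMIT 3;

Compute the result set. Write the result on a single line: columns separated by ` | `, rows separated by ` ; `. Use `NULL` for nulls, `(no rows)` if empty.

Sort by amount asc, tiebreak id asc: (-172, id=6), (-159, id=1), (-154, id=11), (-101, id=3), (-92, id=4), (-43, id=10) …. Take first 3.

fee | -172 ; credit | -159 ; credit | -154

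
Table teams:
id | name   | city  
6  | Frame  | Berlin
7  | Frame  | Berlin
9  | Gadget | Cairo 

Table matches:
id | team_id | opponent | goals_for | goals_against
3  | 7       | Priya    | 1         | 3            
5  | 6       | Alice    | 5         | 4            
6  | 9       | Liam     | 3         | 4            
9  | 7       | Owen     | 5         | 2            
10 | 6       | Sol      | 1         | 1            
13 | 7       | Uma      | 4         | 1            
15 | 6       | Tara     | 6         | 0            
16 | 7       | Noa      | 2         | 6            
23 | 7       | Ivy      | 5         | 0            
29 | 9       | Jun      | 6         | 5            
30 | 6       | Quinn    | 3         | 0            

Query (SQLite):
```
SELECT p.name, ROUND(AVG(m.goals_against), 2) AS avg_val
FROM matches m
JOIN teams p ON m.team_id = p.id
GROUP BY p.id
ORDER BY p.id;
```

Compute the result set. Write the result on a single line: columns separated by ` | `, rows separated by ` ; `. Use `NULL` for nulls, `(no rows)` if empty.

Join each matches row to its teams via team_id.
Group joined rows by teams.id; compute ROUND(AVG(m.goals_against), 2) per group.
  6: ids {5, 10, 15, 30} → ROUND(AVG(m.goals_against), 2)=1.25
  7: ids {3, 9, 13, 16, 23} → ROUND(AVG(m.goals_against), 2)=2.4
  9: ids {6, 29} → ROUND(AVG(m.goals_against), 2)=4.5

Frame | 1.25 ; Frame | 2.4 ; Gadget | 4.5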